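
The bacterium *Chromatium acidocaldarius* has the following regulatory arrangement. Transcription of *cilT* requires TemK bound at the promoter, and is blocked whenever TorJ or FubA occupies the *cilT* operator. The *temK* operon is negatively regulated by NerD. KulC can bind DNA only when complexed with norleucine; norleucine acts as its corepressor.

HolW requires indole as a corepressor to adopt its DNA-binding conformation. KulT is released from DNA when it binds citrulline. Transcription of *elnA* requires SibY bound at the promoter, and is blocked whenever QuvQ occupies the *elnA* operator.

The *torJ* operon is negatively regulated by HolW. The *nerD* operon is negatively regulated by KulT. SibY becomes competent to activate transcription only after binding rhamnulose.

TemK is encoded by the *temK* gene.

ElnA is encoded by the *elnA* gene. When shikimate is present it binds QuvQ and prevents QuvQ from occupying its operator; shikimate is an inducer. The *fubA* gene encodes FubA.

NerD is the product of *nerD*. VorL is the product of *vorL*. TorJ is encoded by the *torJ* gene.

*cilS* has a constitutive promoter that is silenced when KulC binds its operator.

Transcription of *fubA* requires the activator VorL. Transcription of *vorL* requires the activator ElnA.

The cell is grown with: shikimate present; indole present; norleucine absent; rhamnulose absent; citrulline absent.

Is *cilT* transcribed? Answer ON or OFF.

Indole is present, so HolW is active.
With repressor HolW bound, *torJ* is not transcribed.
So TorJ is not produced.
Shikimate is present, so QuvQ is inactive.
Rhamnulose is absent, so SibY is inactive.
Required activator SibY is absent, so *elnA* is not transcribed.
So ElnA is not produced.
Required activator ElnA is absent, so *vorL* is not transcribed.
So VorL is not produced.
Required activator VorL is absent, so *fubA* is not transcribed.
So FubA is not produced.
Citrulline is absent, so KulT is active.
With repressor KulT bound, *nerD* is not transcribed.
So NerD is not produced.
With no repressor bound, *temK* is transcribed.
So TemK is produced and active.
No repressor is bound and TemK is active, so *cilT* is transcribed.

ON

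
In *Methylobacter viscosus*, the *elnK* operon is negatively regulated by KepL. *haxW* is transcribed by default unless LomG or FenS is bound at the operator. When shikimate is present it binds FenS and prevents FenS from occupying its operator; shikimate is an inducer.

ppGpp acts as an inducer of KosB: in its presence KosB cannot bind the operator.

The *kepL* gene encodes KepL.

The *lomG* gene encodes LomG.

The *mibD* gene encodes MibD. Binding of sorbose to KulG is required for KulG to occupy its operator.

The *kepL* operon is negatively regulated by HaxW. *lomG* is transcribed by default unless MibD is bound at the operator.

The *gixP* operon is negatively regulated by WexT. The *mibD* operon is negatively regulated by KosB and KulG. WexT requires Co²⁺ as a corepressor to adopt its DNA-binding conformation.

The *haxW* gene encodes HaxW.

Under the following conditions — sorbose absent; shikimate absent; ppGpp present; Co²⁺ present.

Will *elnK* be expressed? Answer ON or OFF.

OFF

ppGpp is present, so KosB is inactive.
Sorbose is absent, so KulG is inactive.
With no repressor bound, *mibD* is transcribed.
So MibD is produced and active.
With repressor MibD bound, *lomG* is not transcribed.
So LomG is not produced.
Shikimate is absent, so FenS is active.
With repressor FenS bound, *haxW* is not transcribed.
So HaxW is not produced.
With no repressor bound, *kepL* is transcribed.
So KepL is produced and active.
With repressor KepL bound, *elnK* is not transcribed.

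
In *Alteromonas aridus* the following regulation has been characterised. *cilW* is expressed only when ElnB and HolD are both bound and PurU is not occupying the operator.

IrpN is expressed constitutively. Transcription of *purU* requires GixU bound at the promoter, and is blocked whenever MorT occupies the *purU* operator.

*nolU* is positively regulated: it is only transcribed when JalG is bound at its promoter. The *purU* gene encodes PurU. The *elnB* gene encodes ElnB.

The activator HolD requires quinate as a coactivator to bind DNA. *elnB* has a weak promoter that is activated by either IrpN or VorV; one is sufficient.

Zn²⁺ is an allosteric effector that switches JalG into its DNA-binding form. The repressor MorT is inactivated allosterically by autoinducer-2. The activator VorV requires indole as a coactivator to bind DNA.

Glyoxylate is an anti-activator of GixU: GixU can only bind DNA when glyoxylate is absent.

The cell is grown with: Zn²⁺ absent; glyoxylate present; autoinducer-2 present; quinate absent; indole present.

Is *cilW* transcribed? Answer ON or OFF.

IrpN is produced constitutively and is active.
Indole is present, so VorV is active.
Activator IrpN is present, so *elnB* is transcribed.
So ElnB is produced and active.
Quinate is absent, so HolD is inactive.
Autoinducer-2 is present, so MorT is inactive.
Glyoxylate is present, so GixU is inactive.
Required activator GixU is absent, so *purU* is not transcribed.
So PurU is not produced.
Required activator HolD is absent, so *cilW* is not transcribed.

OFF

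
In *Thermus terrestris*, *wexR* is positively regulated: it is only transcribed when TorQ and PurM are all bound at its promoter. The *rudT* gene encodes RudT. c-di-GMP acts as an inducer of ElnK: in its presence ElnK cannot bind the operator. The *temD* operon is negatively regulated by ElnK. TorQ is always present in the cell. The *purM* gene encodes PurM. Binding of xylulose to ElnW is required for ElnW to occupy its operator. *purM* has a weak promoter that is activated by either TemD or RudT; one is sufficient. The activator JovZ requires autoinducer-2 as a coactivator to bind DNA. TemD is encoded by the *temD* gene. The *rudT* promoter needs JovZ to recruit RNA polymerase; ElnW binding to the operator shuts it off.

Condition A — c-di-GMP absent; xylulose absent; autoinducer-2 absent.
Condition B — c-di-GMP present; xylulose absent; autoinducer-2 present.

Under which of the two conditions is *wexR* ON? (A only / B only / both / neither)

Condition A:
TorQ is produced constitutively and is active.
c-di-GMP is absent, so ElnK is active.
With repressor ElnK bound, *temD* is not transcribed.
So TemD is not produced.
Xylulose is absent, so ElnW is inactive.
Autoinducer-2 is absent, so JovZ is inactive.
Required activator JovZ is absent, so *rudT* is not transcribed.
So RudT is not produced.
No activator is available at the *purM* promoter, so *purM* is not transcribed.
So PurM is not produced.
Required activator PurM is absent, so *wexR* is not transcribed.
→ *wexR* is OFF in A.
Condition B:
TorQ is produced constitutively and is active.
c-di-GMP is present, so ElnK is inactive.
With no repressor bound, *temD* is transcribed.
So TemD is produced and active.
Xylulose is absent, so ElnW is inactive.
Autoinducer-2 is present, so JovZ is active.
No repressor is bound and JovZ is active, so *rudT* is transcribed.
So RudT is produced and active.
Activator TemD is present, so *purM* is transcribed.
So PurM is produced and active.
No repressor is bound and TorQ and PurM are active, so *wexR* is transcribed.
→ *wexR* is ON in B.

B only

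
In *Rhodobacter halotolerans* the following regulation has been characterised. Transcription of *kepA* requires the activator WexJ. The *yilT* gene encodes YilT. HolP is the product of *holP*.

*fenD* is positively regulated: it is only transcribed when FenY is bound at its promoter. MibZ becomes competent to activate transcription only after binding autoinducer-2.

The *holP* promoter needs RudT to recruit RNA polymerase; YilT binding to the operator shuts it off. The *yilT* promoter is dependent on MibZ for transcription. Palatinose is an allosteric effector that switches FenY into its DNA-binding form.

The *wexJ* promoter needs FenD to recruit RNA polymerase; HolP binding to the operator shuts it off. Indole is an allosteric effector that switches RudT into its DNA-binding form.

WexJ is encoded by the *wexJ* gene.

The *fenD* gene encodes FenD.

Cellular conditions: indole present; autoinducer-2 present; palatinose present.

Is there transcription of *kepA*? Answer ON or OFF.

Autoinducer-2 is present, so MibZ is active.
No repressor is bound and MibZ is active, so *yilT* is transcribed.
So YilT is produced and active.
Indole is present, so RudT is active.
With repressor YilT bound, *holP* is not transcribed.
So HolP is not produced.
Palatinose is present, so FenY is active.
No repressor is bound and FenY is active, so *fenD* is transcribed.
So FenD is produced and active.
No repressor is bound and FenD is active, so *wexJ* is transcribed.
So WexJ is produced and active.
No repressor is bound and WexJ is active, so *kepA* is transcribed.

ON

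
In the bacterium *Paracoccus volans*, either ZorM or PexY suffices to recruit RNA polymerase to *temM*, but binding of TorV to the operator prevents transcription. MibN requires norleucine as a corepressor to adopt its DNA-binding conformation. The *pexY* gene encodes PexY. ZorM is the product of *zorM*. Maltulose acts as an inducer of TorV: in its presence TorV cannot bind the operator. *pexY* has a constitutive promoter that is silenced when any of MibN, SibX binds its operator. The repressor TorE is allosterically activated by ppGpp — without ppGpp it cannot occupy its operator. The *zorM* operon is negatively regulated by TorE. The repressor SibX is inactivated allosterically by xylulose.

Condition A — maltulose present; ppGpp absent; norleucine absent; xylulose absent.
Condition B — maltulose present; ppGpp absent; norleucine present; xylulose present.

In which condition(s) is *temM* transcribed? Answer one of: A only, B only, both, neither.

Condition A:
Maltulose is present, so TorV is inactive.
ppGpp is absent, so TorE is inactive.
With no repressor bound, *zorM* is transcribed.
So ZorM is produced and active.
Norleucine is absent, so MibN is inactive.
Xylulose is absent, so SibX is active.
With repressor SibX bound, *pexY* is not transcribed.
So PexY is not produced.
Activator ZorM is present, so *temM* is transcribed.
→ *temM* is ON in A.
Condition B:
Maltulose is present, so TorV is inactive.
ppGpp is absent, so TorE is inactive.
With no repressor bound, *zorM* is transcribed.
So ZorM is produced and active.
Norleucine is present, so MibN is active.
Xylulose is present, so SibX is inactive.
With repressor MibN bound, *pexY* is not transcribed.
So PexY is not produced.
Activator ZorM is present, so *temM* is transcribed.
→ *temM* is ON in B.

both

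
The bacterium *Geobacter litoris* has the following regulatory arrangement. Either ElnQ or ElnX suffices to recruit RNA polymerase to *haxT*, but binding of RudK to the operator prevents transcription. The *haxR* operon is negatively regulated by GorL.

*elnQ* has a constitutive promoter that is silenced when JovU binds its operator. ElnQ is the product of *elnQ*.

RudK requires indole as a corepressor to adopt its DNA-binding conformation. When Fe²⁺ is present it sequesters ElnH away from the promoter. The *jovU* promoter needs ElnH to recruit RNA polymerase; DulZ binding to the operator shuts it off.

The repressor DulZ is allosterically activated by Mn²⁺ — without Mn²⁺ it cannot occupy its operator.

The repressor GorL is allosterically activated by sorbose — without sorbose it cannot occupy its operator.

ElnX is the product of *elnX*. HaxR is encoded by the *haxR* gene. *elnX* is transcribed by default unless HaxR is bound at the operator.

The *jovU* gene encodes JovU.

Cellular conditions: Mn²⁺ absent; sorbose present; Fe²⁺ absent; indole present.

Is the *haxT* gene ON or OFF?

OFF

Fe²⁺ is absent, so ElnH is active.
Mn²⁺ is absent, so DulZ is inactive.
No repressor is bound and ElnH is active, so *jovU* is transcribed.
So JovU is produced and active.
With repressor JovU bound, *elnQ* is not transcribed.
So ElnQ is not produced.
Indole is present, so RudK is active.
Sorbose is present, so GorL is active.
With repressor GorL bound, *haxR* is not transcribed.
So HaxR is not produced.
With no repressor bound, *elnX* is transcribed.
So ElnX is produced and active.
With repressor RudK bound, *haxT* is not transcribed.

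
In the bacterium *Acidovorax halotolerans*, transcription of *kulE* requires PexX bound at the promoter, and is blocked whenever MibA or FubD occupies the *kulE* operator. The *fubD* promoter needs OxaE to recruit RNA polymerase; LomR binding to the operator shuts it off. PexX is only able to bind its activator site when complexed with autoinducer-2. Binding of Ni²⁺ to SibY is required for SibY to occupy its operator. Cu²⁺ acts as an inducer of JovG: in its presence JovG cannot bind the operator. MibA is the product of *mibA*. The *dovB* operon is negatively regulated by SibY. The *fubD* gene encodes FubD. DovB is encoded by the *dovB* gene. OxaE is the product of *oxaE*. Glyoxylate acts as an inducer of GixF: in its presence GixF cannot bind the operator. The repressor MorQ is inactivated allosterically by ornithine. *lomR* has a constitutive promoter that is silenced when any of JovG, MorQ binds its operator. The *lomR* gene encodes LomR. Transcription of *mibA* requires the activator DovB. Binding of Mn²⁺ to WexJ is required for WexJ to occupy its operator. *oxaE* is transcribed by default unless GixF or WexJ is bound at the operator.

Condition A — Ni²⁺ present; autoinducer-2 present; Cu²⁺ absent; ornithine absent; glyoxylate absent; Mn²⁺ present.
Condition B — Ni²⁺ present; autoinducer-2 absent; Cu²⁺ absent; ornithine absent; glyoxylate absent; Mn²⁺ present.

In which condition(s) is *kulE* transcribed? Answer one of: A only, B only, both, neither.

Condition A:
Ni²⁺ is present, so SibY is active.
With repressor SibY bound, *dovB* is not transcribed.
So DovB is not produced.
Required activator DovB is absent, so *mibA* is not transcribed.
So MibA is not produced.
Autoinducer-2 is present, so PexX is active.
Cu²⁺ is absent, so JovG is active.
Ornithine is absent, so MorQ is active.
With repressor JovG bound, *lomR* is not transcribed.
So LomR is not produced.
Glyoxylate is absent, so GixF is active.
Mn²⁺ is present, so WexJ is active.
With repressor GixF bound, *oxaE* is not transcribed.
So OxaE is not produced.
Required activator OxaE is absent, so *fubD* is not transcribed.
So FubD is not produced.
No repressor is bound and PexX is active, so *kulE* is transcribed.
→ *kulE* is ON in A.
Condition B:
Ni²⁺ is present, so SibY is active.
With repressor SibY bound, *dovB* is not transcribed.
So DovB is not produced.
Required activator DovB is absent, so *mibA* is not transcribed.
So MibA is not produced.
Autoinducer-2 is absent, so PexX is inactive.
Cu²⁺ is absent, so JovG is active.
Ornithine is absent, so MorQ is active.
With repressor JovG bound, *lomR* is not transcribed.
So LomR is not produced.
Glyoxylate is absent, so GixF is active.
Mn²⁺ is present, so WexJ is active.
With repressor GixF bound, *oxaE* is not transcribed.
So OxaE is not produced.
Required activator OxaE is absent, so *fubD* is not transcribed.
So FubD is not produced.
Required activator PexX is absent, so *kulE* is not transcribed.
→ *kulE* is OFF in B.

A only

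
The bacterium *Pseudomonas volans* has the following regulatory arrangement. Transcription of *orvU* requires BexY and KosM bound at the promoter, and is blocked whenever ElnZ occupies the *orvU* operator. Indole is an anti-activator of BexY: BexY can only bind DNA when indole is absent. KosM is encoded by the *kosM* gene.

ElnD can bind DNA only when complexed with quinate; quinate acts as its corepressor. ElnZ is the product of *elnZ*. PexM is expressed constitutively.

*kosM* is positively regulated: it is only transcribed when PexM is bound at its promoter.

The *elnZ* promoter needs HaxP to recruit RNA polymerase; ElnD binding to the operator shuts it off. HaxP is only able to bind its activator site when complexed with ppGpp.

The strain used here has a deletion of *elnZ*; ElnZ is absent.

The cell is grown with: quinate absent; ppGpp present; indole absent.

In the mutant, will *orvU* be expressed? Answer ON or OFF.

ON

Indole is absent, so BexY is active.
ElnZ is non-functional in this strain, so it has no effect.
PexM is produced constitutively and is active.
No repressor is bound and PexM is active, so *kosM* is transcribed.
So KosM is produced and active.
No repressor is bound and BexY and KosM are active, so *orvU* is transcribed.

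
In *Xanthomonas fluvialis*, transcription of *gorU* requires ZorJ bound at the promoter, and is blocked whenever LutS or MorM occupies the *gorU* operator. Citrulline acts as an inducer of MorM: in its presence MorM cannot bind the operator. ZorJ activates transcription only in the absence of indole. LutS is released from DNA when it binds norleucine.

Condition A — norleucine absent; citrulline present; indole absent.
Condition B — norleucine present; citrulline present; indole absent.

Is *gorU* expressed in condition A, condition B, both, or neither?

B only

Condition A:
Norleucine is absent, so LutS is active.
Citrulline is present, so MorM is inactive.
Indole is absent, so ZorJ is active.
With repressor LutS bound, *gorU* is not transcribed.
→ *gorU* is OFF in A.
Condition B:
Norleucine is present, so LutS is inactive.
Citrulline is present, so MorM is inactive.
Indole is absent, so ZorJ is active.
No repressor is bound and ZorJ is active, so *gorU* is transcribed.
→ *gorU* is ON in B.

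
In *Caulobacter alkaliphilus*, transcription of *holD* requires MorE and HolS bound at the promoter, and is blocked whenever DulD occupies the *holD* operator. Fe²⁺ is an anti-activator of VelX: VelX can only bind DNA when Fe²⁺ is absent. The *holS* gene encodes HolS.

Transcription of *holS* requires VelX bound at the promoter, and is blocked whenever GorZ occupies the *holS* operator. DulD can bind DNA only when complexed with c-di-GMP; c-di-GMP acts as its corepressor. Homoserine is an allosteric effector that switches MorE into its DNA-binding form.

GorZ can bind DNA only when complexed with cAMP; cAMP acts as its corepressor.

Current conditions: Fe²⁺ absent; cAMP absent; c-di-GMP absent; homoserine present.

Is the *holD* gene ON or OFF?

c-di-GMP is absent, so DulD is inactive.
Homoserine is present, so MorE is active.
cAMP is absent, so GorZ is inactive.
Fe²⁺ is absent, so VelX is active.
No repressor is bound and VelX is active, so *holS* is transcribed.
So HolS is produced and active.
No repressor is bound and MorE and HolS are active, so *holD* is transcribed.

ON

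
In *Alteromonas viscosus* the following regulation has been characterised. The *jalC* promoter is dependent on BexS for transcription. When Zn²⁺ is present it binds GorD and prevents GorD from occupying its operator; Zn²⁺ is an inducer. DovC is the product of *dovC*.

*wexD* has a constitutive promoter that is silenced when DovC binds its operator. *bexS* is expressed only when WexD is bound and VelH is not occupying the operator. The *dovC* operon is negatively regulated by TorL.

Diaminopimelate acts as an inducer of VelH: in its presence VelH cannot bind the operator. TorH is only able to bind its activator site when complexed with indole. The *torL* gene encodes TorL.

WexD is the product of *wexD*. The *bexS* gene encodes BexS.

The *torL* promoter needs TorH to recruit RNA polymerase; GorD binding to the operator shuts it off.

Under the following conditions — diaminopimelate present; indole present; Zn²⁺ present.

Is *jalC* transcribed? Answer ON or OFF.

Indole is present, so TorH is active.
Zn²⁺ is present, so GorD is inactive.
No repressor is bound and TorH is active, so *torL* is transcribed.
So TorL is produced and active.
With repressor TorL bound, *dovC* is not transcribed.
So DovC is not produced.
With no repressor bound, *wexD* is transcribed.
So WexD is produced and active.
Diaminopimelate is present, so VelH is inactive.
No repressor is bound and WexD is active, so *bexS* is transcribed.
So BexS is produced and active.
No repressor is bound and BexS is active, so *jalC* is transcribed.

ON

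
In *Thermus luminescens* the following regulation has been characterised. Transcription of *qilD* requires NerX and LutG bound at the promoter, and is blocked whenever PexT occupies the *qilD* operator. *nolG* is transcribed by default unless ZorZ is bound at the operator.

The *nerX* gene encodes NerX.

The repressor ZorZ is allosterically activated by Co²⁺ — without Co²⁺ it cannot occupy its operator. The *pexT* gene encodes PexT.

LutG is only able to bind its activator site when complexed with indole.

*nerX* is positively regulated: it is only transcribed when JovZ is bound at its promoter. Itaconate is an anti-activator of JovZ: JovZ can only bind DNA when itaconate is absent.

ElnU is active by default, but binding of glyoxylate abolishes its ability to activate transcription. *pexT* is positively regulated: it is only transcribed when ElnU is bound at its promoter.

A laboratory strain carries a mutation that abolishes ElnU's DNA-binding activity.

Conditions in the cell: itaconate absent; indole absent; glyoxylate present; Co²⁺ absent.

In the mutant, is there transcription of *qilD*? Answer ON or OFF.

Itaconate is absent, so JovZ is active.
No repressor is bound and JovZ is active, so *nerX* is transcribed.
So NerX is produced and active.
Indole is absent, so LutG is inactive.
ElnU is non-functional in this strain, so it has no effect.
Required activator ElnU is absent, so *pexT* is not transcribed.
So PexT is not produced.
Required activator LutG is absent, so *qilD* is not transcribed.

OFF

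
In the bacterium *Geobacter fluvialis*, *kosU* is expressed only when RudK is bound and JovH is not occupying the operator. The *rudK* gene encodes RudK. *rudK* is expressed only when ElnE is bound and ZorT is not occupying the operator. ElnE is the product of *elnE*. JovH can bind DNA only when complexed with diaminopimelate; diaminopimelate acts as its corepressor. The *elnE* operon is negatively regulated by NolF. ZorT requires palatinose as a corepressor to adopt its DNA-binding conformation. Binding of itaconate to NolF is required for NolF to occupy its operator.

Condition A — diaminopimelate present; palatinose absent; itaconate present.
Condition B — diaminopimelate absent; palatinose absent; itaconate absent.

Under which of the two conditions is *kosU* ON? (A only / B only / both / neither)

Condition A:
Diaminopimelate is present, so JovH is active.
Palatinose is absent, so ZorT is inactive.
Itaconate is present, so NolF is active.
With repressor NolF bound, *elnE* is not transcribed.
So ElnE is not produced.
Required activator ElnE is absent, so *rudK* is not transcribed.
So RudK is not produced.
With repressor JovH bound, *kosU* is not transcribed.
→ *kosU* is OFF in A.
Condition B:
Diaminopimelate is absent, so JovH is inactive.
Palatinose is absent, so ZorT is inactive.
Itaconate is absent, so NolF is inactive.
With no repressor bound, *elnE* is transcribed.
So ElnE is produced and active.
No repressor is bound and ElnE is active, so *rudK* is transcribed.
So RudK is produced and active.
No repressor is bound and RudK is active, so *kosU* is transcribed.
→ *kosU* is ON in B.

B only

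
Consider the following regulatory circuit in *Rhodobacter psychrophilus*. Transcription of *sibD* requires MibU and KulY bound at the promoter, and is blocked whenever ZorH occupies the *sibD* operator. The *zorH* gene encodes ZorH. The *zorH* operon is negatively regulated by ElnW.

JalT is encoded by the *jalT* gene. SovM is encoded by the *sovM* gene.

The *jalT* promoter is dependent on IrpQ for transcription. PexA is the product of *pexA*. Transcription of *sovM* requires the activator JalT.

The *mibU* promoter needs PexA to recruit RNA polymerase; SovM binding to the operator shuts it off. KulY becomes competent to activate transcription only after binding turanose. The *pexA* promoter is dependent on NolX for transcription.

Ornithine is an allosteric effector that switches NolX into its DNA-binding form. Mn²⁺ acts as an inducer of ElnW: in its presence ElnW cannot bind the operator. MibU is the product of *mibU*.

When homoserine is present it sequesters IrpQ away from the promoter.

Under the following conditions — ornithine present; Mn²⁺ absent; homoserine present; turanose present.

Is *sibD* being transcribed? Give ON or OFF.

ON

Homoserine is present, so IrpQ is inactive.
Required activator IrpQ is absent, so *jalT* is not transcribed.
So JalT is not produced.
Required activator JalT is absent, so *sovM* is not transcribed.
So SovM is not produced.
Ornithine is present, so NolX is active.
No repressor is bound and NolX is active, so *pexA* is transcribed.
So PexA is produced and active.
No repressor is bound and PexA is active, so *mibU* is transcribed.
So MibU is produced and active.
Turanose is present, so KulY is active.
Mn²⁺ is absent, so ElnW is active.
With repressor ElnW bound, *zorH* is not transcribed.
So ZorH is not produced.
No repressor is bound and MibU and KulY are active, so *sibD* is transcribed.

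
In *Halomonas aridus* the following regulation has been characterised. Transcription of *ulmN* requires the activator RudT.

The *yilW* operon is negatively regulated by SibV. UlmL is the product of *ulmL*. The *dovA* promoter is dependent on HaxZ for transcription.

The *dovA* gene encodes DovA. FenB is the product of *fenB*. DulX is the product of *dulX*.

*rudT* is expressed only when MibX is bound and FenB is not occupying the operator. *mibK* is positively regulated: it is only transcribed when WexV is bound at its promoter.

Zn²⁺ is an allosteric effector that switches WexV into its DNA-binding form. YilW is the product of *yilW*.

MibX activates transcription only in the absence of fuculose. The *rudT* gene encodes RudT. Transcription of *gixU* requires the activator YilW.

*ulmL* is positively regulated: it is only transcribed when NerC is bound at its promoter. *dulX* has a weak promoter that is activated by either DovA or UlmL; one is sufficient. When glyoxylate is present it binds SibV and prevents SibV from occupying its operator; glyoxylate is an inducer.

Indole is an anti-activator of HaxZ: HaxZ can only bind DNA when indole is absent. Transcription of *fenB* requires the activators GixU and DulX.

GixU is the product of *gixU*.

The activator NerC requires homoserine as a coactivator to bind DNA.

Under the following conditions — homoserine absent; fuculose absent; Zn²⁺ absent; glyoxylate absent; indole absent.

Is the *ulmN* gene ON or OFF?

Glyoxylate is absent, so SibV is active.
With repressor SibV bound, *yilW* is not transcribed.
So YilW is not produced.
Required activator YilW is absent, so *gixU* is not transcribed.
So GixU is not produced.
Indole is absent, so HaxZ is active.
No repressor is bound and HaxZ is active, so *dovA* is transcribed.
So DovA is produced and active.
Homoserine is absent, so NerC is inactive.
Required activator NerC is absent, so *ulmL* is not transcribed.
So UlmL is not produced.
Activator DovA is present, so *dulX* is transcribed.
So DulX is produced and active.
Required activator GixU is absent, so *fenB* is not transcribed.
So FenB is not produced.
Fuculose is absent, so MibX is active.
No repressor is bound and MibX is active, so *rudT* is transcribed.
So RudT is produced and active.
No repressor is bound and RudT is active, so *ulmN* is transcribed.

ON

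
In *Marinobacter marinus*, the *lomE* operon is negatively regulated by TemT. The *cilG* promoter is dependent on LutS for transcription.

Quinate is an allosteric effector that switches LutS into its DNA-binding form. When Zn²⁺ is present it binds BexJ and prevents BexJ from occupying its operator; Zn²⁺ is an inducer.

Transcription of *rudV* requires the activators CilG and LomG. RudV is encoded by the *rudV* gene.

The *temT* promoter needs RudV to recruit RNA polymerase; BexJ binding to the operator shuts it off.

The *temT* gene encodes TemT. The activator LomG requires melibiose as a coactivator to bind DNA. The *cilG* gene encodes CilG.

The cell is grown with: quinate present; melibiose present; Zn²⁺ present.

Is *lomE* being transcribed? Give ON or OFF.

Quinate is present, so LutS is active.
No repressor is bound and LutS is active, so *cilG* is transcribed.
So CilG is produced and active.
Melibiose is present, so LomG is active.
No repressor is bound and CilG and LomG are active, so *rudV* is transcribed.
So RudV is produced and active.
Zn²⁺ is present, so BexJ is inactive.
No repressor is bound and RudV is active, so *temT* is transcribed.
So TemT is produced and active.
With repressor TemT bound, *lomE* is not transcribed.

OFF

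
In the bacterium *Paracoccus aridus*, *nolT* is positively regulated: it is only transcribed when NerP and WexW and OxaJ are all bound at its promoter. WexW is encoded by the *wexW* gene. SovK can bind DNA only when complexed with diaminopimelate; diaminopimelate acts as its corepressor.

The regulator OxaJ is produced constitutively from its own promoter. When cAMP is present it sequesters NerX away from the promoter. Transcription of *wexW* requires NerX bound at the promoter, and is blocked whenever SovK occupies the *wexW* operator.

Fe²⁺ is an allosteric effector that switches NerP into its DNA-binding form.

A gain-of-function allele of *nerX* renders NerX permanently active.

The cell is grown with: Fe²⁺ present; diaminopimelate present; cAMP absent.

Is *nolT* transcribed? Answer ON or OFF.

OFF

Fe²⁺ is present, so NerP is active.
Diaminopimelate is present, so SovK is active.
NerX is constitutively active in this strain.
With repressor SovK bound, *wexW* is not transcribed.
So WexW is not produced.
OxaJ is produced constitutively and is active.
Required activator WexW is absent, so *nolT* is not transcribed.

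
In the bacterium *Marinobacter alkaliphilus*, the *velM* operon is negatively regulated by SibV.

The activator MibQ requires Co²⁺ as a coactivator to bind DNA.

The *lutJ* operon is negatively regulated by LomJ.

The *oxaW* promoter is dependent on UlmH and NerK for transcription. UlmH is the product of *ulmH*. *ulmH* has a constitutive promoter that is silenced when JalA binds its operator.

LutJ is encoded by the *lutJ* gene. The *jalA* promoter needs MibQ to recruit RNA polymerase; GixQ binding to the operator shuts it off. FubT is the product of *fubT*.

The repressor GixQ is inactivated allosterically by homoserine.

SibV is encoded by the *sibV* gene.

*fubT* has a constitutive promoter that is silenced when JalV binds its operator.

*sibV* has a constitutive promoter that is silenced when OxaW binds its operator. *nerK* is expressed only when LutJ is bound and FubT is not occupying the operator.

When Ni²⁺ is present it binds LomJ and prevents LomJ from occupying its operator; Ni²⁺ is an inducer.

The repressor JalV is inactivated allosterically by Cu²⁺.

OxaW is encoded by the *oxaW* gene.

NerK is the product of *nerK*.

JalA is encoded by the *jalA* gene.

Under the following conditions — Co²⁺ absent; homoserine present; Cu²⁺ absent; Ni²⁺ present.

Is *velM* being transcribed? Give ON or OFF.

ON

Co²⁺ is absent, so MibQ is inactive.
Homoserine is present, so GixQ is inactive.
Required activator MibQ is absent, so *jalA* is not transcribed.
So JalA is not produced.
With no repressor bound, *ulmH* is transcribed.
So UlmH is produced and active.
Ni²⁺ is present, so LomJ is inactive.
With no repressor bound, *lutJ* is transcribed.
So LutJ is produced and active.
Cu²⁺ is absent, so JalV is active.
With repressor JalV bound, *fubT* is not transcribed.
So FubT is not produced.
No repressor is bound and LutJ is active, so *nerK* is transcribed.
So NerK is produced and active.
No repressor is bound and UlmH and NerK are active, so *oxaW* is transcribed.
So OxaW is produced and active.
With repressor OxaW bound, *sibV* is not transcribed.
So SibV is not produced.
With no repressor bound, *velM* is transcribed.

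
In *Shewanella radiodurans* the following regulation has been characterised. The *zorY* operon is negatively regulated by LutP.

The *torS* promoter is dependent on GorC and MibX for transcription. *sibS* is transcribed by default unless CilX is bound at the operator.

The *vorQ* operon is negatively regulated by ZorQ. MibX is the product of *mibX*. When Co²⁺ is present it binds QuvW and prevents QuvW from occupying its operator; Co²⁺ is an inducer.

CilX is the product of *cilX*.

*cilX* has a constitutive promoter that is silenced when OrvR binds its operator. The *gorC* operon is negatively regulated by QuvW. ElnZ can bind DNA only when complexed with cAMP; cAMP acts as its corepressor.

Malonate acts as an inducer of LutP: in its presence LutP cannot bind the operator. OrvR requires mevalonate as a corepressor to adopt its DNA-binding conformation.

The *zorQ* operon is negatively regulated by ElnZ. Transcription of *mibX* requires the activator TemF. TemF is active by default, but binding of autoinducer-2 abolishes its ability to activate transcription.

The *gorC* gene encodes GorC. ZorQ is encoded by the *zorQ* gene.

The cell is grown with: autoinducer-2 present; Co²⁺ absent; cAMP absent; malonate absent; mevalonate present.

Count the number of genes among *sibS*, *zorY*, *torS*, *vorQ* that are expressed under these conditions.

1

Mevalonate is present, so OrvR is active.
With repressor OrvR bound, *cilX* is not transcribed.
So CilX is not produced.
With no repressor bound, *sibS* is transcribed.
→ *sibS* is ON.
Malonate is absent, so LutP is active.
With repressor LutP bound, *zorY* is not transcribed.
→ *zorY* is OFF.
Co²⁺ is absent, so QuvW is active.
With repressor QuvW bound, *gorC* is not transcribed.
So GorC is not produced.
Autoinducer-2 is present, so TemF is inactive.
Required activator TemF is absent, so *mibX* is not transcribed.
So MibX is not produced.
Required activator GorC is absent, so *torS* is not transcribed.
→ *torS* is OFF.
cAMP is absent, so ElnZ is inactive.
With no repressor bound, *zorQ* is transcribed.
So ZorQ is produced and active.
With repressor ZorQ bound, *vorQ* is not transcribed.
→ *vorQ* is OFF.
1 of the 4 genes is transcribed.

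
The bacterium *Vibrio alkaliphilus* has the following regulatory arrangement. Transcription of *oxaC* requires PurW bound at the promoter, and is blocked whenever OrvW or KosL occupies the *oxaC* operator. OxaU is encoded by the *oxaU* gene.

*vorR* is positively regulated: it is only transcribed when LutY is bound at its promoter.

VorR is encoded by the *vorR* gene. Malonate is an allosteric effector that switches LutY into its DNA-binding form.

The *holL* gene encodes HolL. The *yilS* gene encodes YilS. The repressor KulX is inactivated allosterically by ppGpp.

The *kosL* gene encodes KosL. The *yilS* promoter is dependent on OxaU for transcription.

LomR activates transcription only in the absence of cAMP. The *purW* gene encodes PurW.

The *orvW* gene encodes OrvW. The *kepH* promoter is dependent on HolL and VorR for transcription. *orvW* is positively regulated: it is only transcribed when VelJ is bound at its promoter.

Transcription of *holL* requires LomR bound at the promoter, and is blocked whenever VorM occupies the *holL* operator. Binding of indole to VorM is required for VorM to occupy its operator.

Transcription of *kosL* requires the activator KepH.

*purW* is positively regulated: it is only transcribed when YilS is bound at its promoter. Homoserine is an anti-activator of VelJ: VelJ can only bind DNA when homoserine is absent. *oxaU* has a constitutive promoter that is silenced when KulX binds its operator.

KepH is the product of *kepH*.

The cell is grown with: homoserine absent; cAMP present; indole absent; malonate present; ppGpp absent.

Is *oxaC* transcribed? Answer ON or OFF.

Homoserine is absent, so VelJ is active.
No repressor is bound and VelJ is active, so *orvW* is transcribed.
So OrvW is produced and active.
ppGpp is absent, so KulX is active.
With repressor KulX bound, *oxaU* is not transcribed.
So OxaU is not produced.
Required activator OxaU is absent, so *yilS* is not transcribed.
So YilS is not produced.
Required activator YilS is absent, so *purW* is not transcribed.
So PurW is not produced.
cAMP is present, so LomR is inactive.
Indole is absent, so VorM is inactive.
Required activator LomR is absent, so *holL* is not transcribed.
So HolL is not produced.
Malonate is present, so LutY is active.
No repressor is bound and LutY is active, so *vorR* is transcribed.
So VorR is produced and active.
Required activator HolL is absent, so *kepH* is not transcribed.
So KepH is not produced.
Required activator KepH is absent, so *kosL* is not transcribed.
So KosL is not produced.
With repressor OrvW bound, *oxaC* is not transcribed.

OFF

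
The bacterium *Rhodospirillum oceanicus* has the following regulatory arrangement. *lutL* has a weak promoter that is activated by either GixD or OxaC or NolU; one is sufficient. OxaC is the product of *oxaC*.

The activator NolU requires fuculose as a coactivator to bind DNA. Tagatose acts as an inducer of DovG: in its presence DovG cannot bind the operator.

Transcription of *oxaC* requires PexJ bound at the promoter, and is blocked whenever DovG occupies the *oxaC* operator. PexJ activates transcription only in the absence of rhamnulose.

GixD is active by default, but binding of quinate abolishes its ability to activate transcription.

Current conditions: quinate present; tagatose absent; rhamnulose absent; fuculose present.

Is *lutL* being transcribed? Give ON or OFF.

Quinate is present, so GixD is inactive.
Tagatose is absent, so DovG is active.
Rhamnulose is absent, so PexJ is active.
With repressor DovG bound, *oxaC* is not transcribed.
So OxaC is not produced.
Fuculose is present, so NolU is active.
Activator NolU is present, so *lutL* is transcribed.

ON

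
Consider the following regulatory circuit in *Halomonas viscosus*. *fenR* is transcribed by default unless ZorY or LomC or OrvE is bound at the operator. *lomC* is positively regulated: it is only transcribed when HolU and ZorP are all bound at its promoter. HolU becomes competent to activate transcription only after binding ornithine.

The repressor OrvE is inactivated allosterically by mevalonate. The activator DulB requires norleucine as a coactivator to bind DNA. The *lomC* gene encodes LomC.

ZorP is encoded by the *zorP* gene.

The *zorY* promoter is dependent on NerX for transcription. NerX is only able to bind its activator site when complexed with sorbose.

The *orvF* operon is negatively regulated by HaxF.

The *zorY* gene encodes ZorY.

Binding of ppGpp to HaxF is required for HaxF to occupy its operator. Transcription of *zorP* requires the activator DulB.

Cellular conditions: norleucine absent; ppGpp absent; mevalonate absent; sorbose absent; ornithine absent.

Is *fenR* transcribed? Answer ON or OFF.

Sorbose is absent, so NerX is inactive.
Required activator NerX is absent, so *zorY* is not transcribed.
So ZorY is not produced.
Ornithine is absent, so HolU is inactive.
Norleucine is absent, so DulB is inactive.
Required activator DulB is absent, so *zorP* is not transcribed.
So ZorP is not produced.
Required activator HolU is absent, so *lomC* is not transcribed.
So LomC is not produced.
Mevalonate is absent, so OrvE is active.
With repressor OrvE bound, *fenR* is not transcribed.

OFF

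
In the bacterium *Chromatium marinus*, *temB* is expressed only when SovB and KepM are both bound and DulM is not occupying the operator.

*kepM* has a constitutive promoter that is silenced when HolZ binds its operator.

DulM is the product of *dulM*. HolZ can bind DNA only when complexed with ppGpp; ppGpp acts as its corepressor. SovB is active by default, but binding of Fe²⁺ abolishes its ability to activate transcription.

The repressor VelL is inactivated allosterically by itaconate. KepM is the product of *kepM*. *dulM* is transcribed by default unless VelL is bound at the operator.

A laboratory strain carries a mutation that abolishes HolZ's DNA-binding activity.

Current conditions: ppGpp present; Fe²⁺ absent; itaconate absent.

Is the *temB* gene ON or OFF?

Itaconate is absent, so VelL is active.
With repressor VelL bound, *dulM* is not transcribed.
So DulM is not produced.
Fe²⁺ is absent, so SovB is active.
HolZ is non-functional in this strain, so it has no effect.
With no repressor bound, *kepM* is transcribed.
So KepM is produced and active.
No repressor is bound and SovB and KepM are active, so *temB* is transcribed.

ON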